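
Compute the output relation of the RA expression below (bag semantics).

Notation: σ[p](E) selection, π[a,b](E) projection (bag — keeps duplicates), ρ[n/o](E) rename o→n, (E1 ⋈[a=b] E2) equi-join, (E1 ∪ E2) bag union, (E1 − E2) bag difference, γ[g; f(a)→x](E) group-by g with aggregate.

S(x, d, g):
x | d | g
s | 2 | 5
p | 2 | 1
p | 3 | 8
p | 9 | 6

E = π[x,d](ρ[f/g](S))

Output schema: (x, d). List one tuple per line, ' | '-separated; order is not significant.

Row counts bottom-up:
  S → 4
  ρ[f/g](S) → 4
  π[x,d](ρ[f/g](S)) → 4

== RESULT ==
x | d
p | 2
p | 3
p | 9
s | 2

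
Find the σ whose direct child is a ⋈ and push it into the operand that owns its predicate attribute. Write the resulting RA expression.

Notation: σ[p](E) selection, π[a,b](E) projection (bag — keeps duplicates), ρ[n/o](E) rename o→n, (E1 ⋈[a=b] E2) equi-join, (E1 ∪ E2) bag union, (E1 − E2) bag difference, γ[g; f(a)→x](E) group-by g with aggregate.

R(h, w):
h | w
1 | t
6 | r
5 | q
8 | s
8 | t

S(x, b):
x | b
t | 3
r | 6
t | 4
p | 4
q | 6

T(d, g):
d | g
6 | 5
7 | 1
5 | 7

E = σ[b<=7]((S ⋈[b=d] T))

σ filters on b, owned by the left side.
E' = (σ[b<=7](S) ⋈[b=d] T)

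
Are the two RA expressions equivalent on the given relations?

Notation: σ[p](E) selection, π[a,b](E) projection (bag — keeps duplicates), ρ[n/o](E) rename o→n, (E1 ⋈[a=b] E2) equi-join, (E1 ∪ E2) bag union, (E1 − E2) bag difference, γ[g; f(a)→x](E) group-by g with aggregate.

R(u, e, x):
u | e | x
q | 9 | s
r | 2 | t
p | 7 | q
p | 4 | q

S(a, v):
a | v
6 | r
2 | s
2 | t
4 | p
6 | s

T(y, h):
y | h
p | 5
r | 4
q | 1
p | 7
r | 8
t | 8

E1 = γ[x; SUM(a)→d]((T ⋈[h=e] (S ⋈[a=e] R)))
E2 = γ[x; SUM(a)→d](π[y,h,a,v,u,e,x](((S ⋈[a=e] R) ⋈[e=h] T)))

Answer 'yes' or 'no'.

E1 subexpression sizes:
  T → 6
  S → 5
  R → 4
  (S ⋈[a=e] R) → 3
  (T ⋈[h=e] (S ⋈[a=e] R)) → 1
  γ[x; SUM(a)→d]((T ⋈[h=e] (S ⋈[a=e] R))) → 1
E2 subexpression sizes:
  S → 5
  R → 4
  (S ⋈[a=e] R) → 3
  T → 6
  ((S ⋈[a=e] R) ⋈[e=h] T) → 1
  π[y,h,a,v,u,e,x](((S ⋈[a=e] R) ⋈[e=h] T)) → 1
  γ[x; SUM(a)→d](π[y,h,a,v,u,e,x](((S ⋈[a=e] R) ⋈[e=h] T))) → 1

E1 and E2 produce the same multiset:
x | d
q | 4

yes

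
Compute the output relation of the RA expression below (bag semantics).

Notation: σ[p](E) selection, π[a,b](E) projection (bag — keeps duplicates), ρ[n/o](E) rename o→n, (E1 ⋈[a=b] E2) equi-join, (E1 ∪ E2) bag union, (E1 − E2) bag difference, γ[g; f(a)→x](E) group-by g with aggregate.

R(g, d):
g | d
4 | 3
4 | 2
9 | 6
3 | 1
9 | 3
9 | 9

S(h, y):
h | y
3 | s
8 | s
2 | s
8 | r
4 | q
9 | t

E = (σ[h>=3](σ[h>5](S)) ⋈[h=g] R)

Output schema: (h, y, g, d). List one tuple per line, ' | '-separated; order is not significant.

Stepwise |·|:
  S → 6
  σ[h>5](S) → 3
  σ[h>=3](σ[h>5](S)) → 3
  R → 6
  (σ[h>=3](σ[h>5](S)) ⋈[h=g] R) → 3

== RESULT ==
h | y | g | d
9 | t | 9 | 3
9 | t | 9 | 6
9 | t | 9 | 9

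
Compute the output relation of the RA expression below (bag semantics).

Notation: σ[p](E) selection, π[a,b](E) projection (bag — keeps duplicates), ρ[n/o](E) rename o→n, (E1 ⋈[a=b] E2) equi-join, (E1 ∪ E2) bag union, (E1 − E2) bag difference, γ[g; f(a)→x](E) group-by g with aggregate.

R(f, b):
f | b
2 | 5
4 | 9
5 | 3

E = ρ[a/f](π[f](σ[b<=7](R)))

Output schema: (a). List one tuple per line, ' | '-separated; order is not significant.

Per-node cardinality:
  R → 3
  σ[b<=7](R) → 2
  π[f](σ[b<=7](R)) → 2
  ρ[a/f](π[f](σ[b<=7](R))) → 2

== RESULT ==
a
2
5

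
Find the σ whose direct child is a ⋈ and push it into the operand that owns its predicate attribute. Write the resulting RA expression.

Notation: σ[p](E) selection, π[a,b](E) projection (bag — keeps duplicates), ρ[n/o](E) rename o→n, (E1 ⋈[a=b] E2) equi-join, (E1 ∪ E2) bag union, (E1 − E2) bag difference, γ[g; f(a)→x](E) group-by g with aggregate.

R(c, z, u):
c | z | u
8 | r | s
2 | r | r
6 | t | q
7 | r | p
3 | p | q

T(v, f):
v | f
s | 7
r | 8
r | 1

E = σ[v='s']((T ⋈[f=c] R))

σ filters on v, owned by the left side.
E' = (σ[v='s'](T) ⋈[f=c] R)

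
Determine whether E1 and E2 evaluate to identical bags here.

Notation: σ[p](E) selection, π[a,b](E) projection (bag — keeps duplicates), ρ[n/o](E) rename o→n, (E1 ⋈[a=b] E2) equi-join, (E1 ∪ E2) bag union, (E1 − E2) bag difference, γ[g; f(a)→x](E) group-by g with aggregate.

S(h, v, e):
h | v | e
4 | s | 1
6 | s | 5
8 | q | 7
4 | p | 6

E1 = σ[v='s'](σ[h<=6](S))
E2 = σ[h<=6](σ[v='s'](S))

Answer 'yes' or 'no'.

E1 subexpression sizes:
  S → 4
  σ[h<=6](S) → 3
  σ[v='s'](σ[h<=6](S)) → 2
E2 subexpression sizes:
  S → 4
  σ[v='s'](S) → 2
  σ[h<=6](σ[v='s'](S)) → 2

E1 and E2 produce the same multiset:
h | v | e
4 | s | 1
6 | s | 5

yes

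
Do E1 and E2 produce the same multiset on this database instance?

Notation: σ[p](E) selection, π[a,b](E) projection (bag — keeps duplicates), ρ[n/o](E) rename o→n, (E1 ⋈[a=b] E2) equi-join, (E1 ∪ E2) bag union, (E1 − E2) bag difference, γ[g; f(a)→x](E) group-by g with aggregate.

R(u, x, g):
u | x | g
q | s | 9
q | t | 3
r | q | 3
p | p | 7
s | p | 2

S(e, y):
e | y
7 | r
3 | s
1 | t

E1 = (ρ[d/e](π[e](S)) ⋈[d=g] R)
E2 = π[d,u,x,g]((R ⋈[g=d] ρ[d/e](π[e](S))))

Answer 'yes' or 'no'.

E1 stepwise |·|:
  S → 3
  π[e](S) → 3
  ρ[d/e](π[e](S)) → 3
  R → 5
  (ρ[d/e](π[e](S)) ⋈[d=g] R) → 3
E2 stepwise |·|:
  R → 5
  S → 3
  π[e](S) → 3
  ρ[d/e](π[e](S)) → 3
  (R ⋈[g=d] ρ[d/e](π[e](S))) → 3
  π[d,u,x,g]((R ⋈[g=d] ρ[d/e](π[e](S)))) → 3

E1 and E2 produce the same multiset:
d | u | x | g
3 | q | t | 3
3 | r | q | 3
7 | p | p | 7

yes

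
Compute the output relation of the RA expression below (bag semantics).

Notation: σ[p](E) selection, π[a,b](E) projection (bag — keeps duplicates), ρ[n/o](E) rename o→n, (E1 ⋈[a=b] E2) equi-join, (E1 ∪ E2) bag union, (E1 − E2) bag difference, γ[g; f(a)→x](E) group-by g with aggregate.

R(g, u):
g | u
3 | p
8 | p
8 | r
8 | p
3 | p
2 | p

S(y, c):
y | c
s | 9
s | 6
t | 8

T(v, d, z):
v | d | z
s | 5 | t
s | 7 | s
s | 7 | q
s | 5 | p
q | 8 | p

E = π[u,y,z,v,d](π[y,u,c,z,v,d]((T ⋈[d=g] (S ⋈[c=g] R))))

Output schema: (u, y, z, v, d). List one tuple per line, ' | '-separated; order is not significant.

Subexpression sizes:
  T → 5
  S → 3
  R → 6
  (S ⋈[c=g] R) → 3
  (T ⋈[d=g] (S ⋈[c=g] R)) → 3
  π[y,u,c,z,v,d]((T ⋈[d=g] (S ⋈[c=g] R))) → 3
  π[u,y,z,v,d](π[y,u,c,z,v,d]((T ⋈[d=g] (S ⋈[c=g] R)))) → 3

== RESULT ==
u | y | z | v | d
p | t | p | q | 8
p | t | p | q | 8
r | t | p | q | 8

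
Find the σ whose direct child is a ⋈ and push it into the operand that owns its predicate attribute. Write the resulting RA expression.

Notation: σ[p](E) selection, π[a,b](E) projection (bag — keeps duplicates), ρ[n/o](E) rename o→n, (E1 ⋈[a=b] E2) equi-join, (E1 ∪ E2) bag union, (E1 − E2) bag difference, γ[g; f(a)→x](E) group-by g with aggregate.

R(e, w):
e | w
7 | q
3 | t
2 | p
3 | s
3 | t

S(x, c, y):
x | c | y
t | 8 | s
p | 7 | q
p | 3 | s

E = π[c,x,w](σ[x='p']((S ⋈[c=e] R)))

σ filters on x, owned by the left side.
E' = π[c,x,w]((σ[x='p'](S) ⋈[c=e] R))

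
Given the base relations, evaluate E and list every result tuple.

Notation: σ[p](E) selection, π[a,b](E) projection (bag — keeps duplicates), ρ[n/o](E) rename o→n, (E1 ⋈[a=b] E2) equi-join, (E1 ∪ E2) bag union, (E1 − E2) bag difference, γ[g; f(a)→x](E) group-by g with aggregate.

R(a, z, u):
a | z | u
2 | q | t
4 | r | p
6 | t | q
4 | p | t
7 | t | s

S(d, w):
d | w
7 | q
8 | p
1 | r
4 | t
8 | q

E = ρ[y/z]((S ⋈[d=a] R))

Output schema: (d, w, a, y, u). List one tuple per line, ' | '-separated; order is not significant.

Row counts bottom-up:
  S → 5
  R → 5
  (S ⋈[d=a] R) → 3
  ρ[y/z]((S ⋈[d=a] R)) → 3

== RESULT ==
d | w | a | y | u
4 | t | 4 | p | t
4 | t | 4 | r | p
7 | q | 7 | t | s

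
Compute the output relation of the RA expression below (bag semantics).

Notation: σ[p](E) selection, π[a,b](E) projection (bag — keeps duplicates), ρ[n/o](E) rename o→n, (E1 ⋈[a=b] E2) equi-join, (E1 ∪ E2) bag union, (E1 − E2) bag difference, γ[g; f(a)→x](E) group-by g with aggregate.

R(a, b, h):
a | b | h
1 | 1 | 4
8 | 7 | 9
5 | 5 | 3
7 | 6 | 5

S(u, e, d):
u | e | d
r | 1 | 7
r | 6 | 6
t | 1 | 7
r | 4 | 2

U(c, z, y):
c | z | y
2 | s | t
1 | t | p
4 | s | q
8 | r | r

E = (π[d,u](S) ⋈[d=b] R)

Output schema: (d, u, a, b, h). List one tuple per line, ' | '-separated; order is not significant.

Per-node cardinality:
  S → 4
  π[d,u](S) → 4
  R → 4
  (π[d,u](S) ⋈[d=b] R) → 3

== RESULT ==
d | u | a | b | h
6 | r | 7 | 6 | 5
7 | r | 8 | 7 | 9
7 | t | 8 | 7 | 9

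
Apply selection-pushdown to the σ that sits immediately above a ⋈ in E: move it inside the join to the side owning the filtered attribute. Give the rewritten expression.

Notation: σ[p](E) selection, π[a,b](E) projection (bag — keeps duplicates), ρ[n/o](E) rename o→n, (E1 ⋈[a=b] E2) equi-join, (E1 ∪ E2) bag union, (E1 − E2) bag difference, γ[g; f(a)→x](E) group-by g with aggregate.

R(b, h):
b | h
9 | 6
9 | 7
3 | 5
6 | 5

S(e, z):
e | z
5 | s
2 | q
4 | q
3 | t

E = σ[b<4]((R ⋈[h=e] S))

σ filters on b, owned by the left side.
E' = (σ[b<4](R) ⋈[h=e] S)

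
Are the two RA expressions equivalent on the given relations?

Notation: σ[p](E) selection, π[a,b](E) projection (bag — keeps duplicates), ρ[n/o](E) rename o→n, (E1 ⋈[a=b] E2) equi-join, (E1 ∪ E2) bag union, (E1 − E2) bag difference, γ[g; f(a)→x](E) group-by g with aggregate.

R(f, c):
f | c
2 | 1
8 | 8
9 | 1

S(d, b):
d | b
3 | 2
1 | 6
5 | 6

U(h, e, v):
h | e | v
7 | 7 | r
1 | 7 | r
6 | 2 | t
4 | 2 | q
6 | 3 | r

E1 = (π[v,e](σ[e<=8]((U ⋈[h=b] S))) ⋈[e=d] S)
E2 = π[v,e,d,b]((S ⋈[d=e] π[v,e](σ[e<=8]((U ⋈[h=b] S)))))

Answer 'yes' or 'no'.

E1 per-node cardinality:
  U → 5
  S → 3
  (U ⋈[h=b] S) → 4
  σ[e<=8]((U ⋈[h=b] S)) → 4
  π[v,e](σ[e<=8]((U ⋈[h=b] S))) → 4
  S → 3
  (π[v,e](σ[e<=8]((U ⋈[h=b] S))) ⋈[e=d] S) → 2
E2 per-node cardinality:
  S → 3
  U → 5
  S → 3
  (U ⋈[h=b] S) → 4
  σ[e<=8]((U ⋈[h=b] S)) → 4
  π[v,e](σ[e<=8]((U ⋈[h=b] S))) → 4
  (S ⋈[d=e] π[v,e](σ[e<=8]((U ⋈[h=b] S)))) → 2
  π[v,e,d,b]((S ⋈[d=e] π[v,e](σ[e<=8]((U ⋈[h=b] S))))) → 2

E1 and E2 produce the same multiset:
v | e | d | b
r | 3 | 3 | 2
r | 3 | 3 | 2

yes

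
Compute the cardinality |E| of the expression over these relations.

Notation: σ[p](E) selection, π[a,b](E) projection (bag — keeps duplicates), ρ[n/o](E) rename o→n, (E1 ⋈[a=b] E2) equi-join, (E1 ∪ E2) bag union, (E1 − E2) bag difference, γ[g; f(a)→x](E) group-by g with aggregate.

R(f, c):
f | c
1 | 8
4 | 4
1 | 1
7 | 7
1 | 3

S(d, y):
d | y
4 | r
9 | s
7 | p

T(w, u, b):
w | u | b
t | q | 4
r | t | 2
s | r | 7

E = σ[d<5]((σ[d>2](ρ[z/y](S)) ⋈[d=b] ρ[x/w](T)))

Subexpression sizes:
  S → 3
  ρ[z/y](S) → 3
  σ[d>2](ρ[z/y](S)) → 3
  T → 3
  ρ[x/w](T) → 3
  (σ[d>2](ρ[z/y](S)) ⋈[d=b] ρ[x/w](T)) → 2
  σ[d<5]((σ[d>2](ρ[z/y](S)) ⋈[d=b] ρ[x/w](T))) → 1

|E| = 1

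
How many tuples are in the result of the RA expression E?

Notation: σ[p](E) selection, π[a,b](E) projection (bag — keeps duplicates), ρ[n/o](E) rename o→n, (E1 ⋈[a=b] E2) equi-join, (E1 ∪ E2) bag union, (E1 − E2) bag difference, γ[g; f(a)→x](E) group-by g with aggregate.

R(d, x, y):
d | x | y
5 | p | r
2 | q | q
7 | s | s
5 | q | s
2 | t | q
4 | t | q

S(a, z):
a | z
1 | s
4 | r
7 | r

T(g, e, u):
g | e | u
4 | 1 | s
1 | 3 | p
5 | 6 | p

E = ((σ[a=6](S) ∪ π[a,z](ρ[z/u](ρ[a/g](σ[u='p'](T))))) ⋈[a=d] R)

Row counts bottom-up:
  S → 3
  σ[a=6](S) → 0
  T → 3
  σ[u='p'](T) → 2
  ρ[a/g](σ[u='p'](T)) → 2
  ρ[z/u](ρ[a/g](σ[u='p'](T))) → 2
  π[a,z](ρ[z/u](ρ[a/g](σ[u='p'](T)))) → 2
  (σ[a=6](S) ∪ π[a,z](ρ[z/u](ρ[a/g](σ[u='p'](T))))) → 2
  R → 6
  ((σ[a=6](S) ∪ π[a,z](ρ[z/u](ρ[a/g](σ[u='p'](T))))) ⋈[a=d] R) → 2

|E| = 2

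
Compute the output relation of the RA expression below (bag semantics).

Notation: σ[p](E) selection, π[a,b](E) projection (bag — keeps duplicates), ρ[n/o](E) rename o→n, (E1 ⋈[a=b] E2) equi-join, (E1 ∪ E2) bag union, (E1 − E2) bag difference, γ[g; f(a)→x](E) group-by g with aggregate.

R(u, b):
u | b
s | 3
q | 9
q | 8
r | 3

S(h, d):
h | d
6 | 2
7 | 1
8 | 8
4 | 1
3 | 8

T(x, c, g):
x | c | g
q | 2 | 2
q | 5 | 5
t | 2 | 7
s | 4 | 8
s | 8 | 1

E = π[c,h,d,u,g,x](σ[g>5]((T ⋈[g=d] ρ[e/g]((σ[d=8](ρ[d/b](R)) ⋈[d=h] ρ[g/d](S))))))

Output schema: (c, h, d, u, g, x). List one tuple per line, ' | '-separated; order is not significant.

Row counts bottom-up:
  T → 5
  R → 4
  ρ[d/b](R) → 4
  σ[d=8](ρ[d/b](R)) → 1
  S → 5
  ρ[g/d](S) → 5
  (σ[d=8](ρ[d/b](R)) ⋈[d=h] ρ[g/d](S)) → 1
  ρ[e/g]((σ[d=8](ρ[d/b](R)) ⋈[d=h] ρ[g/d](S))) → 1
  (T ⋈[g=d] ρ[e/g]((σ[d=8](ρ[d/b](R)) ⋈[d=h] ρ[g/d](S)))) → 1
  σ[g>5]((T ⋈[g=d] ρ[e/g]((σ[d=8](ρ[d/b](R)) ⋈[d=h] ρ[g/d](S))))) → 1
  π[c,h,d,u,g,x](σ[g>5]((T ⋈[g=d] ρ[e/g]((σ[d=8](ρ[d/b](R)) ⋈[d=h] ρ[g/d](S)))))) → 1

== RESULT ==
c | h | d | u | g | x
4 | 8 | 8 | q | 8 | s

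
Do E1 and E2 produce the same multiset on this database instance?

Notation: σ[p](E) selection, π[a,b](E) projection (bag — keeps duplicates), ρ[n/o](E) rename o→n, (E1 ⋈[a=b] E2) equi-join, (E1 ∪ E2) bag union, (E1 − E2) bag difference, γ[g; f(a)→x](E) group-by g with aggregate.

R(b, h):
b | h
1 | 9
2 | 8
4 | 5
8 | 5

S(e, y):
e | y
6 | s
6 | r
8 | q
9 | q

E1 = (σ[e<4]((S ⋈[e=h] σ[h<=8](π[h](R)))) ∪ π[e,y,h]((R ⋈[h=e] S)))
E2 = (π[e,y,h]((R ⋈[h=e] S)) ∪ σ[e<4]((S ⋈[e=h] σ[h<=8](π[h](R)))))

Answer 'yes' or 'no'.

E1 stepwise |·|:
  S → 4
  R → 4
  π[h](R) → 4
  σ[h<=8](π[h](R)) → 3
  (S ⋈[e=h] σ[h<=8](π[h](R))) → 1
  σ[e<4]((S ⋈[e=h] σ[h<=8](π[h](R)))) → 0
  R → 4
  S → 4
  (R ⋈[h=e] S) → 2
  π[e,y,h]((R ⋈[h=e] S)) → 2
  (σ[e<4]((S ⋈[e=h] σ[h<=8](π[h](R)))) ∪ π[e,y,h]((R ⋈[h=e] S))) → 2
E2 stepwise |·|:
  R → 4
  S → 4
  (R ⋈[h=e] S) → 2
  π[e,y,h]((R ⋈[h=e] S)) → 2
  S → 4
  R → 4
  π[h](R) → 4
  σ[h<=8](π[h](R)) → 3
  (S ⋈[e=h] σ[h<=8](π[h](R))) → 1
  σ[e<4]((S ⋈[e=h] σ[h<=8](π[h](R)))) → 0
  (π[e,y,h]((R ⋈[h=e] S)) ∪ σ[e<4]((S ⋈[e=h] σ[h<=8](π[h](R))))) → 2

E1 and E2 produce the same multiset:
e | y | h
8 | q | 8
9 | q | 9

yes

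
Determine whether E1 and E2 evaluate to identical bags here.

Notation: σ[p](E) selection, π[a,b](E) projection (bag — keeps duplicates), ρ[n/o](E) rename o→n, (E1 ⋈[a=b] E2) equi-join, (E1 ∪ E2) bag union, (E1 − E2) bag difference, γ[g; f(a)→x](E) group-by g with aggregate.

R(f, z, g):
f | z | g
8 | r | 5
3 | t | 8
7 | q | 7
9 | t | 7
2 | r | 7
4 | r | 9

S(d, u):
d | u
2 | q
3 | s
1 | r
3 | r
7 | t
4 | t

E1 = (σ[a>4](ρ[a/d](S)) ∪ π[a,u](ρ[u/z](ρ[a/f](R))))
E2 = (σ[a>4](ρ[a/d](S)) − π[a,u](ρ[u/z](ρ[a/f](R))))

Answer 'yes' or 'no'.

E1 stepwise |·|:
  S → 6
  ρ[a/d](S) → 6
  σ[a>4](ρ[a/d](S)) → 1
  R → 6
  ρ[a/f](R) → 6
  ρ[u/z](ρ[a/f](R)) → 6
  π[a,u](ρ[u/z](ρ[a/f](R))) → 6
  (σ[a>4](ρ[a/d](S)) ∪ π[a,u](ρ[u/z](ρ[a/f](R)))) → 7
E2 stepwise |·|:
  S → 6
  ρ[a/d](S) → 6
  σ[a>4](ρ[a/d](S)) → 1
  R → 6
  ρ[a/f](R) → 6
  ρ[u/z](ρ[a/f](R)) → 6
  π[a,u](ρ[u/z](ρ[a/f](R))) → 6
  (σ[a>4](ρ[a/d](S)) − π[a,u](ρ[u/z](ρ[a/f](R)))) → 1

E1 result:
a | u
2 | r
3 | t
4 | r
7 | q
7 | t
8 | r
9 | t
E2 result:
a | u
7 | t
Witness: (3, 't') appears 1× in E1 but 0× in E2.

no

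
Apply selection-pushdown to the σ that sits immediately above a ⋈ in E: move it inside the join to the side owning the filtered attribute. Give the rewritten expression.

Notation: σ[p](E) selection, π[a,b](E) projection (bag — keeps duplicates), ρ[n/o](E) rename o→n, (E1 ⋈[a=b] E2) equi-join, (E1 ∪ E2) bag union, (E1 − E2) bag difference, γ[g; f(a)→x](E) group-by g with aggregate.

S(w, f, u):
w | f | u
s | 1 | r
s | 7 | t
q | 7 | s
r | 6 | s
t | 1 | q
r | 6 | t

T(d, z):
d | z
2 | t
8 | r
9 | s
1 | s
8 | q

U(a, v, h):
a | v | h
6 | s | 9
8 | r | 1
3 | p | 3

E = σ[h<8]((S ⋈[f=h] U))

σ filters on h, owned by the right side.
E' = (S ⋈[f=h] σ[h<8](U))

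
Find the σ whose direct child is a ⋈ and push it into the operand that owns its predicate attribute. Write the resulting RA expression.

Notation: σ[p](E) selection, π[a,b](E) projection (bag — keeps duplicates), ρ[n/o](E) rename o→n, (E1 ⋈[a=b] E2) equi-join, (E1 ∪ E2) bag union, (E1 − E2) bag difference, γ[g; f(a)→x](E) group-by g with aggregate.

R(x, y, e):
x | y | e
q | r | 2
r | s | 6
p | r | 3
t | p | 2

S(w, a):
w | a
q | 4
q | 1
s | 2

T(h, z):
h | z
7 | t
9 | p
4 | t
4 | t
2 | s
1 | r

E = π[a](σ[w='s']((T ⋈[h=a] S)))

σ filters on w, owned by the right side.
E' = π[a]((T ⋈[h=a] σ[w='s'](S)))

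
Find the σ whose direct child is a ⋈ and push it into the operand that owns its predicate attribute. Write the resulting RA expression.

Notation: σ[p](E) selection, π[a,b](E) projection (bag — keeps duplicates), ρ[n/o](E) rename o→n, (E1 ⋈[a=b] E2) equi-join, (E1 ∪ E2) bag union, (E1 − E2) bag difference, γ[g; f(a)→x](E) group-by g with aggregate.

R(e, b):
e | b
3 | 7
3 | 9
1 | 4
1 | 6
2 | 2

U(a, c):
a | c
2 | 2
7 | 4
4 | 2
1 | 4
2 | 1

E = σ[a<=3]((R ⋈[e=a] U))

σ filters on a, owned by the right side.
E' = (R ⋈[e=a] σ[a<=3](U))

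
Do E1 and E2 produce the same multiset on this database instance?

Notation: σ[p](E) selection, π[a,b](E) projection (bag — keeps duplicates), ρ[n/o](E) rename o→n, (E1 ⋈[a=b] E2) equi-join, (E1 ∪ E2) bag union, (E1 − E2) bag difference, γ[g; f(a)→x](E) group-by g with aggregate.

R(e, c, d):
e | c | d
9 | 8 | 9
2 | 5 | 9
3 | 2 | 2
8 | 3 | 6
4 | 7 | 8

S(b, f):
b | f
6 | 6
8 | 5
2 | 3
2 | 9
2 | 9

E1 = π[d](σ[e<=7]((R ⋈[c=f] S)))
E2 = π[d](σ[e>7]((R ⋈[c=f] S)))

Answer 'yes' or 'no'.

E1 per-node cardinality:
  R → 5
  S → 5
  (R ⋈[c=f] S) → 2
  σ[e<=7]((R ⋈[c=f] S)) → 1
  π[d](σ[e<=7]((R ⋈[c=f] S))) → 1
E2 per-node cardinality:
  R → 5
  S → 5
  (R ⋈[c=f] S) → 2
  σ[e>7]((R ⋈[c=f] S)) → 1
  π[d](σ[e>7]((R ⋈[c=f] S))) → 1

E1 result:
d
9
E2 result:
d
6
Witness: (6,) appears 0× in E1 but 1× in E2.

no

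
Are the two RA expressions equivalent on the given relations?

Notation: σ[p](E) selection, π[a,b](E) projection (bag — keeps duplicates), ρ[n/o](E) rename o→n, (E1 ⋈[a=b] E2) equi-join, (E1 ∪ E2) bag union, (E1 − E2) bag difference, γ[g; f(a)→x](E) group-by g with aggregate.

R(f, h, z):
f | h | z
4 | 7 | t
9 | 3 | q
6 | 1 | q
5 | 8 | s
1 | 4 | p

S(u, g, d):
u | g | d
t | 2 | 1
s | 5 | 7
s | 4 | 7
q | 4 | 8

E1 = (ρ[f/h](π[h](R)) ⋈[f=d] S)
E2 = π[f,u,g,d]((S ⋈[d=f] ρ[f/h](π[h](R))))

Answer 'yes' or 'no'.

E1 per-node cardinality:
  R → 5
  π[h](R) → 5
  ρ[f/h](π[h](R)) → 5
  S → 4
  (ρ[f/h](π[h](R)) ⋈[f=d] S) → 4
E2 per-node cardinality:
  S → 4
  R → 5
  π[h](R) → 5
  ρ[f/h](π[h](R)) → 5
  (S ⋈[d=f] ρ[f/h](π[h](R))) → 4
  π[f,u,g,d]((S ⋈[d=f] ρ[f/h](π[h](R)))) → 4

E1 and E2 produce the same multiset:
f | u | g | d
1 | t | 2 | 1
7 | s | 4 | 7
7 | s | 5 | 7
8 | q | 4 | 8

yes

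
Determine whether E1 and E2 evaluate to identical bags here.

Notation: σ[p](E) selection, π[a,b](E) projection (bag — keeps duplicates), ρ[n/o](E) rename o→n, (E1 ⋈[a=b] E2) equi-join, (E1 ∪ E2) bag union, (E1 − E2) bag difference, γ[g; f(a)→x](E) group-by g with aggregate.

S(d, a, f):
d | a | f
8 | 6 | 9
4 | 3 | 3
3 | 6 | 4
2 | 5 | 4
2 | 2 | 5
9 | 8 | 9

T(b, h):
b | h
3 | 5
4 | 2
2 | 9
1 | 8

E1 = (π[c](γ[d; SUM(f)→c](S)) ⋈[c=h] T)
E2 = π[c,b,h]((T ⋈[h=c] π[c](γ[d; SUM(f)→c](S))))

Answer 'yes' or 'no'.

E1 subexpression sizes:
  S → 6
  γ[d; SUM(f)→c](S) → 5
  π[c](γ[d; SUM(f)→c](S)) → 5
  T → 4
  (π[c](γ[d; SUM(f)→c](S)) ⋈[c=h] T) → 3
E2 subexpression sizes:
  T → 4
  S → 6
  γ[d; SUM(f)→c](S) → 5
  π[c](γ[d; SUM(f)→c](S)) → 5
  (T ⋈[h=c] π[c](γ[d; SUM(f)→c](S))) → 3
  π[c,b,h]((T ⋈[h=c] π[c](γ[d; SUM(f)→c](S)))) → 3

E1 and E2 produce the same multiset:
c | b | h
9 | 2 | 9
9 | 2 | 9
9 | 2 | 9

yes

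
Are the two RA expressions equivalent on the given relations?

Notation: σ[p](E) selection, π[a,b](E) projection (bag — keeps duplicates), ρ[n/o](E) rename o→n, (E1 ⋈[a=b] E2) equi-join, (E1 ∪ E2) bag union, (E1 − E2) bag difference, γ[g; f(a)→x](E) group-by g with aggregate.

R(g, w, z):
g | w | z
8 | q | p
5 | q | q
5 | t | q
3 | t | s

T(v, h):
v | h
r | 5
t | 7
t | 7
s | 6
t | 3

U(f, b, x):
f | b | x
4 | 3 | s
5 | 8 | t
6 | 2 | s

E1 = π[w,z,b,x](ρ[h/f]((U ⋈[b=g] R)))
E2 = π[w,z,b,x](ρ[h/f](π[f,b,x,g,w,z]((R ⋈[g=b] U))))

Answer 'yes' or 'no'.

E1 per-node cardinality:
  U → 3
  R → 4
  (U ⋈[b=g] R) → 2
  ρ[h/f]((U ⋈[b=g] R)) → 2
  π[w,z,b,x](ρ[h/f]((U ⋈[b=g] R))) → 2
E2 per-node cardinality:
  R → 4
  U → 3
  (R ⋈[g=b] U) → 2
  π[f,b,x,g,w,z]((R ⋈[g=b] U)) → 2
  ρ[h/f](π[f,b,x,g,w,z]((R ⋈[g=b] U))) → 2
  π[w,z,b,x](ρ[h/f](π[f,b,x,g,w,z]((R ⋈[g=b] U)))) → 2

E1 and E2 produce the same multiset:
w | z | b | x
q | p | 8 | t
t | s | 3 | s

yes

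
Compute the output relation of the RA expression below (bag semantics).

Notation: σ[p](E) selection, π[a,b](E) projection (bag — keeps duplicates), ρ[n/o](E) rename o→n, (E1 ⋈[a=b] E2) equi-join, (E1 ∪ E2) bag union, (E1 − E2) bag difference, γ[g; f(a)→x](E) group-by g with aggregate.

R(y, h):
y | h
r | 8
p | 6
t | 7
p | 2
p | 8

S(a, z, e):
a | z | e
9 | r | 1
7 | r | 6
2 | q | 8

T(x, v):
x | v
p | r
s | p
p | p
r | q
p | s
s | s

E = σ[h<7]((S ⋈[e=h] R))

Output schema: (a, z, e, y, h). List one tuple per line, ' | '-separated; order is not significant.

Subexpression sizes:
  S → 3
  R → 5
  (S ⋈[e=h] R) → 3
  σ[h<7]((S ⋈[e=h] R)) → 1

== RESULT ==
a | z | e | y | h
7 | r | 6 | p | 6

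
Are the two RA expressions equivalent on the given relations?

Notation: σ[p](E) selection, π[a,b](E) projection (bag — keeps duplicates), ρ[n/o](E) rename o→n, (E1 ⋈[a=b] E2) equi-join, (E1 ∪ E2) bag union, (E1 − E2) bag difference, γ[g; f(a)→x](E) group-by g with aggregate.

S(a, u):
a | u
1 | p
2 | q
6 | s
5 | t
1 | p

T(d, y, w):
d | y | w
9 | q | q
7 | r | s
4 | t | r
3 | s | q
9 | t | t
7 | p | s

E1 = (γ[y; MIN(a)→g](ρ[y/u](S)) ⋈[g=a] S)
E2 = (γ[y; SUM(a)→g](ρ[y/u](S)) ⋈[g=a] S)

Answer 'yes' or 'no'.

E1 stepwise |·|:
  S → 5
  ρ[y/u](S) → 5
  γ[y; MIN(a)→g](ρ[y/u](S)) → 4
  S → 5
  (γ[y; MIN(a)→g](ρ[y/u](S)) ⋈[g=a] S) → 5
E2 stepwise |·|:
  S → 5
  ρ[y/u](S) → 5
  γ[y; SUM(a)→g](ρ[y/u](S)) → 4
  S → 5
  (γ[y; SUM(a)→g](ρ[y/u](S)) ⋈[g=a] S) → 4

E1 result:
y | g | a | u
p | 1 | 1 | p
p | 1 | 1 | p
q | 2 | 2 | q
s | 6 | 6 | s
t | 5 | 5 | t
E2 result:
y | g | a | u
p | 2 | 2 | q
q | 2 | 2 | q
s | 6 | 6 | s
t | 5 | 5 | t
Witness: ('p', 2, 2, 'q') appears 0× in E1 but 1× in E2.

no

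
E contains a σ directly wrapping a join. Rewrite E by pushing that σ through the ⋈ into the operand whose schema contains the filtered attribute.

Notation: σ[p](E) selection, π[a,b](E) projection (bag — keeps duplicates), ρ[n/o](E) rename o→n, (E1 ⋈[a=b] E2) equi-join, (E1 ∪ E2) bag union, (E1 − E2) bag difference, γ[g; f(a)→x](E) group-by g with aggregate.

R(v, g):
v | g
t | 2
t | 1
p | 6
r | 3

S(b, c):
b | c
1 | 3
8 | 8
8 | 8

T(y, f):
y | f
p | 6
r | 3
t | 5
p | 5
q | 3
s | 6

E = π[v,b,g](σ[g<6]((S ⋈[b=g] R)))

σ filters on g, owned by the right side.
E' = π[v,b,g]((S ⋈[b=g] σ[g<6](R)))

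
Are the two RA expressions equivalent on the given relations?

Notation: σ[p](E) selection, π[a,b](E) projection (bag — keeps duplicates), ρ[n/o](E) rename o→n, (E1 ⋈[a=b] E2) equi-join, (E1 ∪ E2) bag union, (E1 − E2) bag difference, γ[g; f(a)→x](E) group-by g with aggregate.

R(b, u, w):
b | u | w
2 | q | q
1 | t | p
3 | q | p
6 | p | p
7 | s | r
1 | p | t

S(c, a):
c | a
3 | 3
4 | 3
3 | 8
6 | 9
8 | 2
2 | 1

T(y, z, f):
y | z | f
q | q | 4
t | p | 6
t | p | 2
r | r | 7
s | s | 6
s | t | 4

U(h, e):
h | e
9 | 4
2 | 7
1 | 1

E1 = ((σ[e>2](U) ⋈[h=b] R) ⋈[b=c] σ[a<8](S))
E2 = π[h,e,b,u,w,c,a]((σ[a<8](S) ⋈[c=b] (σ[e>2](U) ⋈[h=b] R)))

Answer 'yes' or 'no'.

E1 stepwise |·|:
  U → 3
  σ[e>2](U) → 2
  R → 6
  (σ[e>2](U) ⋈[h=b] R) → 1
  S → 6
  σ[a<8](S) → 4
  ((σ[e>2](U) ⋈[h=b] R) ⋈[b=c] σ[a<8](S)) → 1
E2 stepwise |·|:
  S → 6
  σ[a<8](S) → 4
  U → 3
  σ[e>2](U) → 2
  R → 6
  (σ[e>2](U) ⋈[h=b] R) → 1
  (σ[a<8](S) ⋈[c=b] (σ[e>2](U) ⋈[h=b] R)) → 1
  π[h,e,b,u,w,c,a]((σ[a<8](S) ⋈[c=b] (σ[e>2](U) ⋈[h=b] R))) → 1

E1 and E2 produce the same multiset:
h | e | b | u | w | c | a
2 | 7 | 2 | q | q | 2 | 1

yes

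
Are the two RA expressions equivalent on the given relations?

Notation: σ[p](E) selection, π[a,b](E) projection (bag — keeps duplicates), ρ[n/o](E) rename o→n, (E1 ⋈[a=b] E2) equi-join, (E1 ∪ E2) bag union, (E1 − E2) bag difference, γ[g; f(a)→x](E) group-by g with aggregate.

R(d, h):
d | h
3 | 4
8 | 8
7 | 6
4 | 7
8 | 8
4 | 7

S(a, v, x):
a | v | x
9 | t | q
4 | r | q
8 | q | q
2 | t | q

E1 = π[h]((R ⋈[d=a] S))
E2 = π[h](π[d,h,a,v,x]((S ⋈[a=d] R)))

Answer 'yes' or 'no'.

E1 row counts bottom-up:
  R → 6
  S → 4
  (R ⋈[d=a] S) → 4
  π[h]((R ⋈[d=a] S)) → 4
E2 row counts bottom-up:
  S → 4
  R → 6
  (S ⋈[a=d] R) → 4
  π[d,h,a,v,x]((S ⋈[a=d] R)) → 4
  π[h](π[d,h,a,v,x]((S ⋈[a=d] R))) → 4

E1 and E2 produce the same multiset:
h
7
7
8
8

yes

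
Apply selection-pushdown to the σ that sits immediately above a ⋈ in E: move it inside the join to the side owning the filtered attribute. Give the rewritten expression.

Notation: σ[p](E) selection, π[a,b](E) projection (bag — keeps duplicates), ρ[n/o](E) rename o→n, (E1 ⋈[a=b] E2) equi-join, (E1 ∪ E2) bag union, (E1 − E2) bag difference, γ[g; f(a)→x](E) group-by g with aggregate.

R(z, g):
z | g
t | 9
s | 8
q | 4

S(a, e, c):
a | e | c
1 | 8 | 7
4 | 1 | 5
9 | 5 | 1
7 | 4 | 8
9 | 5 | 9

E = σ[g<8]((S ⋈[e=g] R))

σ filters on g, owned by the right side.
E' = (S ⋈[e=g] σ[g<8](R))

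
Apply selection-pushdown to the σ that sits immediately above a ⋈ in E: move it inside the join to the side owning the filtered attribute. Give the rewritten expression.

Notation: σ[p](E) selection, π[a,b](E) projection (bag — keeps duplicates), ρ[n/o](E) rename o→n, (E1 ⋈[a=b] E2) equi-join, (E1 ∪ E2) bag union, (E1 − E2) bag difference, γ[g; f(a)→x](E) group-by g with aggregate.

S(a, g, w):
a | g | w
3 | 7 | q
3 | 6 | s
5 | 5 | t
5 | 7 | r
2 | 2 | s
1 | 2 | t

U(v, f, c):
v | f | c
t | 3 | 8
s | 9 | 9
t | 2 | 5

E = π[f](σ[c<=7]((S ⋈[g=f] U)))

σ filters on c, owned by the right side.
E' = π[f]((S ⋈[g=f] σ[c<=7](U)))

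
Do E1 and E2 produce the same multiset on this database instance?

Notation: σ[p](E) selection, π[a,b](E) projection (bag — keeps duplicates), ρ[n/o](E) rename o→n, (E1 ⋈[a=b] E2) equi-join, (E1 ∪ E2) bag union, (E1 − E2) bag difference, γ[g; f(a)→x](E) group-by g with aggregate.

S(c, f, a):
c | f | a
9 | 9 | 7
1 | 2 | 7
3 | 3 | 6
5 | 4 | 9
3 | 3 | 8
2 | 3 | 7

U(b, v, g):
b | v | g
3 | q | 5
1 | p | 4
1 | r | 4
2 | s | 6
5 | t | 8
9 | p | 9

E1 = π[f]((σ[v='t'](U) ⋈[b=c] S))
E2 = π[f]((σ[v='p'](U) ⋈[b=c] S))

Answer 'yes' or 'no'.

E1 stepwise |·|:
  U → 6
  σ[v='t'](U) → 1
  S → 6
  (σ[v='t'](U) ⋈[b=c] S) → 1
  π[f]((σ[v='t'](U) ⋈[b=c] S)) → 1
E2 stepwise |·|:
  U → 6
  σ[v='p'](U) → 2
  S → 6
  (σ[v='p'](U) ⋈[b=c] S) → 2
  π[f]((σ[v='p'](U) ⋈[b=c] S)) → 2

E1 result:
f
4
E2 result:
f
2
9
Witness: (2,) appears 0× in E1 but 1× in E2.

no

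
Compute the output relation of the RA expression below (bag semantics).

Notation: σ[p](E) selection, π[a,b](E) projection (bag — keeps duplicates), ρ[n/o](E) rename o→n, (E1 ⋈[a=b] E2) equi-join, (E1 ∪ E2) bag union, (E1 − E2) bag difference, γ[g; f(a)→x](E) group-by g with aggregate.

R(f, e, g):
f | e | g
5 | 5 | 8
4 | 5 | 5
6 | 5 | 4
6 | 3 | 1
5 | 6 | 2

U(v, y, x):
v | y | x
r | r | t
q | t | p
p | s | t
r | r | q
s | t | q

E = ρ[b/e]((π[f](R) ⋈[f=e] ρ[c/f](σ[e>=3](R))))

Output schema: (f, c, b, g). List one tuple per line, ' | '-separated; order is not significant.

Subexpression sizes:
  R → 5
  π[f](R) → 5
  R → 5
  σ[e>=3](R) → 5
  ρ[c/f](σ[e>=3](R)) → 5
  (π[f](R) ⋈[f=e] ρ[c/f](σ[e>=3](R))) → 8
  ρ[b/e]((π[f](R) ⋈[f=e] ρ[c/f](σ[e>=3](R)))) → 8

== RESULT ==
f | c | b | g
5 | 4 | 5 | 5
5 | 4 | 5 | 5
5 | 5 | 5 | 8
5 | 5 | 5 | 8
5 | 6 | 5 | 4
5 | 6 | 5 | 4
6 | 5 | 6 | 2
6 | 5 | 6 | 2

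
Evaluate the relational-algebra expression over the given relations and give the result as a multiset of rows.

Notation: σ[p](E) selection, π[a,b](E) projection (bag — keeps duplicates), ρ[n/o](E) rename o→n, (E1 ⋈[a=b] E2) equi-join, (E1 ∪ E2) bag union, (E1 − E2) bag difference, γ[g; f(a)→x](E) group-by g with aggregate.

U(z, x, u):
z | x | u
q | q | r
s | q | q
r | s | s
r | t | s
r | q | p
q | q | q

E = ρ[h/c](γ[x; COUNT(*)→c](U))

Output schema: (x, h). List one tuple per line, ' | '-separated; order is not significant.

Subexpression sizes:
  U → 6
  γ[x; COUNT(*)→c](U) → 3
  ρ[h/c](γ[x; COUNT(*)→c](U)) → 3

== RESULT ==
x | h
q | 4
s | 1
t | 1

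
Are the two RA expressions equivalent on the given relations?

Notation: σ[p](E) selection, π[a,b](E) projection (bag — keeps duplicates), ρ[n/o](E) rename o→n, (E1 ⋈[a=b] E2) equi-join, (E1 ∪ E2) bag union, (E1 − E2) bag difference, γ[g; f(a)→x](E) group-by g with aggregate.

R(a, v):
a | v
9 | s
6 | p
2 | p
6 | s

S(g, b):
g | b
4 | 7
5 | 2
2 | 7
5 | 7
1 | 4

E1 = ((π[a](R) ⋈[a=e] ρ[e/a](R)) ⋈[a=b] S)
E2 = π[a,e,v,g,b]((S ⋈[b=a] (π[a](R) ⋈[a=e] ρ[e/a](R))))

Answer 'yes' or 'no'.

E1 subexpression sizes:
  R → 4
  π[a](R) → 4
  R → 4
  ρ[e/a](R) → 4
  (π[a](R) ⋈[a=e] ρ[e/a](R)) → 6
  S → 5
  ((π[a](R) ⋈[a=e] ρ[e/a](R)) ⋈[a=b] S) → 1
E2 subexpression sizes:
  S → 5
  R → 4
  π[a](R) → 4
  R → 4
  ρ[e/a](R) → 4
  (π[a](R) ⋈[a=e] ρ[e/a](R)) → 6
  (S ⋈[b=a] (π[a](R) ⋈[a=e] ρ[e/a](R))) → 1
  π[a,e,v,g,b]((S ⋈[b=a] (π[a](R) ⋈[a=e] ρ[e/a](R)))) → 1

E1 and E2 produce the same multiset:
a | e | v | g | b
2 | 2 | p | 5 | 2

yes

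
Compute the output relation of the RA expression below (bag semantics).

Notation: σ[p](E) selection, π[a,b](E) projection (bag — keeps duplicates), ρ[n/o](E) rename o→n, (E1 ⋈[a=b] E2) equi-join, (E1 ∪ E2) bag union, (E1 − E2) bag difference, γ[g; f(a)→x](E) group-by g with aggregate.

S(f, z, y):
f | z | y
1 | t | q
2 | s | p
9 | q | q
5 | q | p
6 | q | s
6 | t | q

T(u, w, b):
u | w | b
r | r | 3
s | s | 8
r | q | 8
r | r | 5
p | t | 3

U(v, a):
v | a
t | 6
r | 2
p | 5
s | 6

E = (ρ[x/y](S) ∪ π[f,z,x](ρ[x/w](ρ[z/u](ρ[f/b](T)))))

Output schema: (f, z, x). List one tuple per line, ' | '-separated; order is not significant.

Stepwise |·|:
  S → 6
  ρ[x/y](S) → 6
  T → 5
  ρ[f/b](T) → 5
  ρ[z/u](ρ[f/b](T)) → 5
  ρ[x/w](ρ[z/u](ρ[f/b](T))) → 5
  π[f,z,x](ρ[x/w](ρ[z/u](ρ[f/b](T)))) → 5
  (ρ[x/y](S) ∪ π[f,z,x](ρ[x/w](ρ[z/u](ρ[f/b](T))))) → 11

== RESULT ==
f | z | x
1 | t | q
2 | s | p
3 | p | t
3 | r | r
5 | q | p
5 | r | r
6 | q | s
6 | t | q
8 | r | q
8 | s | s
9 | q | q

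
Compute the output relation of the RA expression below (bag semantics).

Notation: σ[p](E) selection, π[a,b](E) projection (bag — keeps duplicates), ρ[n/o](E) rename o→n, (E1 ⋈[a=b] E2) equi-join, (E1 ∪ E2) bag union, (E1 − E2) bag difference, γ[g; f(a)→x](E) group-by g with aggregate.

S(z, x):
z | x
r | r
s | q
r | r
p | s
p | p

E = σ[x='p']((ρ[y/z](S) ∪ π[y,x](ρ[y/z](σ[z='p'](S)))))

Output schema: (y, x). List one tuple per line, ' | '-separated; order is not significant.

Per-node cardinality:
  S → 5
  ρ[y/z](S) → 5
  S → 5
  σ[z='p'](S) → 2
  ρ[y/z](σ[z='p'](S)) → 2
  π[y,x](ρ[y/z](σ[z='p'](S))) → 2
  (ρ[y/z](S) ∪ π[y,x](ρ[y/z](σ[z='p'](S)))) → 7
  σ[x='p']((ρ[y/z](S) ∪ π[y,x](ρ[y/z](σ[z='p'](S))))) → 2

== RESULT ==
y | x
p | p
p | p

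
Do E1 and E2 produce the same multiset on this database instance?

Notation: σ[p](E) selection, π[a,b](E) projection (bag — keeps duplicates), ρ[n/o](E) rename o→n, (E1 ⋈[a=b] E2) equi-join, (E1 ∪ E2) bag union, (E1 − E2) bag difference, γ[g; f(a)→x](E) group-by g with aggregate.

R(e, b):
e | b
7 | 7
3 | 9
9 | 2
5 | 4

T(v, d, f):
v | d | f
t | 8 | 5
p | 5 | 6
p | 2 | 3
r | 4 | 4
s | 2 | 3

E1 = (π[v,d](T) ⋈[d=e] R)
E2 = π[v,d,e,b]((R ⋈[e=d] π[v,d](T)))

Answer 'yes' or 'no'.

E1 subexpression sizes:
  T → 5
  π[v,d](T) → 5
  R → 4
  (π[v,d](T) ⋈[d=e] R) → 1
E2 subexpression sizes:
  R → 4
  T → 5
  π[v,d](T) → 5
  (R ⋈[e=d] π[v,d](T)) → 1
  π[v,d,e,b]((R ⋈[e=d] π[v,d](T))) → 1

E1 and E2 produce the same multiset:
v | d | e | b
p | 5 | 5 | 4

yes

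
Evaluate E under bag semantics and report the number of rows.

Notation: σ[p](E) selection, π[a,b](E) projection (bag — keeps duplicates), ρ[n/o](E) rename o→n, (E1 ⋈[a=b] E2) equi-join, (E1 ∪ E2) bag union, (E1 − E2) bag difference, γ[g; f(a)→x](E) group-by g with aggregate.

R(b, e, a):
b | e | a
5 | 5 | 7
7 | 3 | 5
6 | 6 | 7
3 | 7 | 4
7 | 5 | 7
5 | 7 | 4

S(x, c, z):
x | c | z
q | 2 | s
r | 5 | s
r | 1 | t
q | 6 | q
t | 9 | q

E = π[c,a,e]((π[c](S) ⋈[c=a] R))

Stepwise |·|:
  S → 5
  π[c](S) → 5
  R → 6
  (π[c](S) ⋈[c=a] R) → 1
  π[c,a,e]((π[c](S) ⋈[c=a] R)) → 1

|E| = 1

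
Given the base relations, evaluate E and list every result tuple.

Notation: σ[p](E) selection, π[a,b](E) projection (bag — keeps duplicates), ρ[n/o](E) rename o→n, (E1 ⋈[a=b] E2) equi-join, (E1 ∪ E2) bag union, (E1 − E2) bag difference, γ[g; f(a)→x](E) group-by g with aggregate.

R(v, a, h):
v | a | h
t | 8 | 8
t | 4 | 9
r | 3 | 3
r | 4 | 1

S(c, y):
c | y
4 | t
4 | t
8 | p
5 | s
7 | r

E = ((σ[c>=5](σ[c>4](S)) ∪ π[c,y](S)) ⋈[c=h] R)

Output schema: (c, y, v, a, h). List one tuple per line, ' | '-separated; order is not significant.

Subexpression sizes:
  S → 5
  σ[c>4](S) → 3
  σ[c>=5](σ[c>4](S)) → 3
  S → 5
  π[c,y](S) → 5
  (σ[c>=5](σ[c>4](S)) ∪ π[c,y](S)) → 8
  R → 4
  ((σ[c>=5](σ[c>4](S)) ∪ π[c,y](S)) ⋈[c=h] R) → 2

== RESULT ==
c | y | v | a | h
8 | p | t | 8 | 8
8 | p | t | 8 | 8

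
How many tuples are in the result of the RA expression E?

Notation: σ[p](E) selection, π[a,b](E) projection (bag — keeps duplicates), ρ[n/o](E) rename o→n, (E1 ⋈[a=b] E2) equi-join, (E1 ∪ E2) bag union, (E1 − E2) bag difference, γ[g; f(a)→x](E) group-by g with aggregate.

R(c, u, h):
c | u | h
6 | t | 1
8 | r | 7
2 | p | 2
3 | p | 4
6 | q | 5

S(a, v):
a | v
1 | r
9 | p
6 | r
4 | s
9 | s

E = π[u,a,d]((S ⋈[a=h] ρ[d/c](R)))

Per-node cardinality:
  S → 5
  R → 5
  ρ[d/c](R) → 5
  (S ⋈[a=h] ρ[d/c](R)) → 2
  π[u,a,d]((S ⋈[a=h] ρ[d/c](R))) → 2

|E| = 2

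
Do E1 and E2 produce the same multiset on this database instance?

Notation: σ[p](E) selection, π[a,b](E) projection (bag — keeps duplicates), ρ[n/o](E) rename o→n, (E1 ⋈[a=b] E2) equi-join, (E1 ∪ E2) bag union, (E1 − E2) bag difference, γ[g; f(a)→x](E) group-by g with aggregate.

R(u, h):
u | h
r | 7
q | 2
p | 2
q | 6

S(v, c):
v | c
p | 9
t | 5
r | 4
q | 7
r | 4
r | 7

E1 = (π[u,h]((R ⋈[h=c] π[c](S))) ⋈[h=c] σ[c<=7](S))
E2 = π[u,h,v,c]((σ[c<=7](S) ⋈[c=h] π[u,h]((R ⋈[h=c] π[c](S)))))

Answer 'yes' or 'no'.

E1 stepwise |·|:
  R → 4
  S → 6
  π[c](S) → 6
  (R ⋈[h=c] π[c](S)) → 2
  π[u,h]((R ⋈[h=c] π[c](S))) → 2
  S → 6
  σ[c<=7](S) → 5
  (π[u,h]((R ⋈[h=c] π[c](S))) ⋈[h=c] σ[c<=7](S)) → 4
E2 stepwise |·|:
  S → 6
  σ[c<=7](S) → 5
  R → 4
  S → 6
  π[c](S) → 6
  (R ⋈[h=c] π[c](S)) → 2
  π[u,h]((R ⋈[h=c] π[c](S))) → 2
  (σ[c<=7](S) ⋈[c=h] π[u,h]((R ⋈[h=c] π[c](S)))) → 4
  π[u,h,v,c]((σ[c<=7](S) ⋈[c=h] π[u,h]((R ⋈[h=c] π[c](S))))) → 4

E1 and E2 produce the same multiset:
u | h | v | c
r | 7 | q | 7
r | 7 | q | 7
r | 7 | r | 7
r | 7 | r | 7

yes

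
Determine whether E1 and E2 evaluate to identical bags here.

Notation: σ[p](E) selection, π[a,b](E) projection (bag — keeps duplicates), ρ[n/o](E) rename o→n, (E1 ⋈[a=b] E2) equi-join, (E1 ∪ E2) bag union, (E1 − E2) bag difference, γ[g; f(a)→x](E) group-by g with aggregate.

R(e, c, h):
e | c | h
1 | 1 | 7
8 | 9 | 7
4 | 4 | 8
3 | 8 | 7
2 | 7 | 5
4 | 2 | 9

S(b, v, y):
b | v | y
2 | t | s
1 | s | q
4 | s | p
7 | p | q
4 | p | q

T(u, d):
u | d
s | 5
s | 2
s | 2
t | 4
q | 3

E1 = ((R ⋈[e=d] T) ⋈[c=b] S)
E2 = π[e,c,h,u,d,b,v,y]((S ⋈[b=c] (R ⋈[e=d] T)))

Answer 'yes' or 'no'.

E1 subexpression sizes:
  R → 6
  T → 5
  (R ⋈[e=d] T) → 5
  S → 5
  ((R ⋈[e=d] T) ⋈[c=b] S) → 5
E2 subexpression sizes:
  S → 5
  R → 6
  T → 5
  (R ⋈[e=d] T) → 5
  (S ⋈[b=c] (R ⋈[e=d] T)) → 5
  π[e,c,h,u,d,b,v,y]((S ⋈[b=c] (R ⋈[e=d] T))) → 5

E1 and E2 produce the same multiset:
e | c | h | u | d | b | v | y
2 | 7 | 5 | s | 2 | 7 | p | q
2 | 7 | 5 | s | 2 | 7 | p | q
4 | 2 | 9 | t | 4 | 2 | t | s
4 | 4 | 8 | t | 4 | 4 | p | q
4 | 4 | 8 | t | 4 | 4 | s | p

yes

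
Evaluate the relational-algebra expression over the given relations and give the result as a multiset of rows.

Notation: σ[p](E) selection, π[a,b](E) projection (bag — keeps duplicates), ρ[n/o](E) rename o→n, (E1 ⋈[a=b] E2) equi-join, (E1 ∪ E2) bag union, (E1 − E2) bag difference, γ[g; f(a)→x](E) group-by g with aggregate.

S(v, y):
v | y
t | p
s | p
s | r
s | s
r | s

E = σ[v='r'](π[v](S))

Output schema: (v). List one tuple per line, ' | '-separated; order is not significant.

Stepwise |·|:
  S → 5
  π[v](S) → 5
  σ[v='r'](π[v](S)) → 1

== RESULT ==
v
r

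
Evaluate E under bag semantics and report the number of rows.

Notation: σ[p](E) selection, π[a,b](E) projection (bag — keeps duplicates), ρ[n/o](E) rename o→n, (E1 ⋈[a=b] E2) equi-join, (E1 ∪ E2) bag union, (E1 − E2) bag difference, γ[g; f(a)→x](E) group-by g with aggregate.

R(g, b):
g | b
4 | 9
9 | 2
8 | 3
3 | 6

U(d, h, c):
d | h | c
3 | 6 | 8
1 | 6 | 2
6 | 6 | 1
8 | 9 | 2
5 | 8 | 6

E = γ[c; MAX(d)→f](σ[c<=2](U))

Per-node cardinality:
  U → 5
  σ[c<=2](U) → 3
  γ[c; MAX(d)→f](σ[c<=2](U)) → 2

|E| = 2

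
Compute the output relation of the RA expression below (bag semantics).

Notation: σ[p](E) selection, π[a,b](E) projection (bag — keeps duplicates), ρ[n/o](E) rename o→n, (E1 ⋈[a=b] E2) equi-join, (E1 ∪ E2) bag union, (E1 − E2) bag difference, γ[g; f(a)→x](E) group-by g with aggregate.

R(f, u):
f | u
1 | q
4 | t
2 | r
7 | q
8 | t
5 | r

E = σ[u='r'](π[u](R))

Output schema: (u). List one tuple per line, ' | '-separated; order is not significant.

Per-node cardinality:
  R → 6
  π[u](R) → 6
  σ[u='r'](π[u](R)) → 2

== RESULT ==
u
r
r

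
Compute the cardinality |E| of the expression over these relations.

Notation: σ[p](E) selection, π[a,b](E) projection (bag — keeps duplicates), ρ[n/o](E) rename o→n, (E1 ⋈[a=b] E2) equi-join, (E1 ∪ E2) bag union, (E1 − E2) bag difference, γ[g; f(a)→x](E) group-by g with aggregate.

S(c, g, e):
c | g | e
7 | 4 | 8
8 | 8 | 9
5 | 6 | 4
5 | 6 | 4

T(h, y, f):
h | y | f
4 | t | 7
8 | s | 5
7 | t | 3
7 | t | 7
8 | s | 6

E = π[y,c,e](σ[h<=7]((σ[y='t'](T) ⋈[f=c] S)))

Subexpression sizes:
  T → 5
  σ[y='t'](T) → 3
  S → 4
  (σ[y='t'](T) ⋈[f=c] S) → 2
  σ[h<=7]((σ[y='t'](T) ⋈[f=c] S)) → 2
  π[y,c,e](σ[h<=7]((σ[y='t'](T) ⋈[f=c] S))) → 2

|E| = 2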